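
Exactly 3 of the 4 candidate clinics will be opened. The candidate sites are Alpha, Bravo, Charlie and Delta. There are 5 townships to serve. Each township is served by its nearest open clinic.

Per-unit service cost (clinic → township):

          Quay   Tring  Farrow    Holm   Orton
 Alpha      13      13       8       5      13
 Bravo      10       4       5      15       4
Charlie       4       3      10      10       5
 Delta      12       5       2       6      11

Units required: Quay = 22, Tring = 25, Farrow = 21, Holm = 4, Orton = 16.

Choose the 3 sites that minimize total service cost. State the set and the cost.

With exactly 3 open, each township uses its cheapest among the chosen.
{Bravo, Charlie, Delta}: Quay→Charlie 4·22=88, Tring→Charlie 3·25=75, Farrow→Delta 2·21=42, Holm→Delta 6·4=24, Orton→Bravo 4·16=64. Service cost 293.
{Alpha, Charlie, Delta}: service cost 305
{Alpha, Bravo, Charlie}: service cost 352
Among all 4 size-3 choices, {Bravo, Charlie, Delta} is lowest.

Choose Bravo, Charlie and Delta; total service cost 293.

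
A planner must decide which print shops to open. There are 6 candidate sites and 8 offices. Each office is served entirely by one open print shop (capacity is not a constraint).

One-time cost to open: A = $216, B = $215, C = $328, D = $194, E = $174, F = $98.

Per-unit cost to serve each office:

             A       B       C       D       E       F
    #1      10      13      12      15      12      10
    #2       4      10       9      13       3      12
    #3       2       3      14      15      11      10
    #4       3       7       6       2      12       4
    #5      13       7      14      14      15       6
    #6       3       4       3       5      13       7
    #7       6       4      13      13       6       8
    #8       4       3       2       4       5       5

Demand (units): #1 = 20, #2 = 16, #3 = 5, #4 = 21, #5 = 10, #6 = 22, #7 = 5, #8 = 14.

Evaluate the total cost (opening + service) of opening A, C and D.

Each office is assigned to its cheapest site among the open ones.
{A, C, D}: #1→A 10·20=200, #2→A 4·16=64, #3→A 2·5=10, #4→D 2·21=42, #5→A 13·10=130, #6→A 3·22=66, #7→A 6·5=30, #8→C 2·14=28. Service 570; fixed 738; total 1308.

Total cost: 1308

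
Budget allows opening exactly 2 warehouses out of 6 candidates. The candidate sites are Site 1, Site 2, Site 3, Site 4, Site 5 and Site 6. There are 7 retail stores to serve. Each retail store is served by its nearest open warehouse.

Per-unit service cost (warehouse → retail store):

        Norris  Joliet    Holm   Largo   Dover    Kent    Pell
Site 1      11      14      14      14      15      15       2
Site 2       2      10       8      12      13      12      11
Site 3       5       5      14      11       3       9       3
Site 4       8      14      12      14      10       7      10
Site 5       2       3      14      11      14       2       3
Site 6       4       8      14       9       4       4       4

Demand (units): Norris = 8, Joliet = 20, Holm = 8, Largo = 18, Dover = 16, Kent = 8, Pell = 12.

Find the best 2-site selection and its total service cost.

With exactly 2 open, each retail store uses its cheapest among the chosen.
{Site 5, Site 6}: Norris→Site 5 2·8=16, Joliet→Site 5 3·20=60, Holm→Site 5 14·8=112, Largo→Site 6 9·18=162, Dover→Site 6 4·16=64, Kent→Site 5 2·8=16, Pell→Site 5 3·12=36. Service cost 466.
{Site 3, Site 5}: service cost 486
{Site 3, Site 6}: service cost 522
Among all 15 size-2 choices, {Site 5, Site 6} is lowest.

Choose Site 5 and Site 6; total service cost 466.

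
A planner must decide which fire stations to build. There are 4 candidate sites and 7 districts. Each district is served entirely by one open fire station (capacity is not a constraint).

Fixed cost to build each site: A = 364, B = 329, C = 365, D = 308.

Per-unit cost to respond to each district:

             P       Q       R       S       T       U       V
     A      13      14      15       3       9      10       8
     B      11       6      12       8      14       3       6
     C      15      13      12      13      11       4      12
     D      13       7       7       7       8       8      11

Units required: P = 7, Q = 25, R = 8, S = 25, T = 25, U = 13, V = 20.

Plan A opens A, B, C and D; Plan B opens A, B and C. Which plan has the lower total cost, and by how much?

Plan B is cheaper by 243.

Plan A: {A, B, C, D}: P→B 11·7=77, Q→B 6·25=150, R→D 7·8=56, S→A 3·25=75, T→D 8·25=200, U→B 3·13=39, V→B 6·20=120. Service 717; fixed 1366; total 2083.
Plan B: {A, B, C}: P→B 11·7=77, Q→B 6·25=150, R→B 12·8=96, S→A 3·25=75, T→A 9·25=225, U→B 3·13=39, V→B 6·20=120. Service 782; fixed 1058; total 1840.
Difference: |2083 − 1840| = 243.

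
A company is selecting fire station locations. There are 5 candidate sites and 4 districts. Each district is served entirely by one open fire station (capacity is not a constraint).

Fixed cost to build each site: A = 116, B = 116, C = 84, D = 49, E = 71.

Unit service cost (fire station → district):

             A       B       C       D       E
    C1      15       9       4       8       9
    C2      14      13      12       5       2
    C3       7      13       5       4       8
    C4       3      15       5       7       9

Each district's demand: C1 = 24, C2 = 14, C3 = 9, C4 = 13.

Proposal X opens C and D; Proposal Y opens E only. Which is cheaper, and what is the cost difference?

Proposal X: {C, D}: C1→C 4·24=96, C2→D 5·14=70, C3→D 4·9=36, C4→C 5·13=65. Service 267; fixed 133; total 400.
Proposal Y: {E}: C1→E 9·24=216, C2→E 2·14=28, C3→E 8·9=72, C4→E 9·13=117. Service 433; fixed 71; total 504.
Difference: |400 − 504| = 104.

Proposal X is cheaper by 104.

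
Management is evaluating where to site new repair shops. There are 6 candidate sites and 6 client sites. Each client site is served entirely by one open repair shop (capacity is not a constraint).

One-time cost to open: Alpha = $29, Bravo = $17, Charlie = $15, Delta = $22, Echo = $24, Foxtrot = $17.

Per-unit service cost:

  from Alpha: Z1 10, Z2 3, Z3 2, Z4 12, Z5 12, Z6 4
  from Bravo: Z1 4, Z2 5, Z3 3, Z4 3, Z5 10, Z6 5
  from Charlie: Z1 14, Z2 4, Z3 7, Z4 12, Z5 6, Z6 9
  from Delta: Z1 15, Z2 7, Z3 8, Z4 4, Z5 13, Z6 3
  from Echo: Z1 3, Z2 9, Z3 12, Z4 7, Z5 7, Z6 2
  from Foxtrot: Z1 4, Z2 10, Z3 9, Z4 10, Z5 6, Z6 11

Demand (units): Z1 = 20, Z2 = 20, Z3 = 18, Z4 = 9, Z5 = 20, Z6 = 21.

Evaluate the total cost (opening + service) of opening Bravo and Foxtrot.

Total cost: 520

Each client site is assigned to its cheapest site among the open ones.
{Bravo, Foxtrot}: Z1→Bravo 4·20=80, Z2→Bravo 5·20=100, Z3→Bravo 3·18=54, Z4→Bravo 3·9=27, Z5→Foxtrot 6·20=120, Z6→Bravo 5·21=105. Service 486; fixed 34; total 520.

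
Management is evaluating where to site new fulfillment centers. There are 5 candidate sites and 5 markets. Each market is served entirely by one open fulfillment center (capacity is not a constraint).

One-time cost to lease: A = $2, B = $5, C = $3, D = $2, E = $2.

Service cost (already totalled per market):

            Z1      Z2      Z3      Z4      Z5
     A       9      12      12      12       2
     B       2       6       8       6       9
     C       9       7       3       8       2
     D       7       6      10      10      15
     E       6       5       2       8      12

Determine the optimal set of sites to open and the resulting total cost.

For any fixed open set, each market goes to its cheapest open site; total = fixed + service.
{A, B, E}: Z1→B 2, Z2→E 5, Z3→E 2, Z4→B 6, Z5→A 2. Service 17; fixed 9; total 26.
{A, E}: Z1→E 6, Z2→E 5, Z3→E 2, Z4→E 8, Z5→A 2. Service 23; fixed 4; total 27.
{B, C}: service 19 + fixed 8 = 27
{A, B, C, D, E}: Z1→B 2, Z2→E 5, Z3→E 2, Z4→B 6, Z5→A 2. Service 17; fixed 14; total 31.
No other subset beats 26.

Open A, B and E; minimum total cost 26.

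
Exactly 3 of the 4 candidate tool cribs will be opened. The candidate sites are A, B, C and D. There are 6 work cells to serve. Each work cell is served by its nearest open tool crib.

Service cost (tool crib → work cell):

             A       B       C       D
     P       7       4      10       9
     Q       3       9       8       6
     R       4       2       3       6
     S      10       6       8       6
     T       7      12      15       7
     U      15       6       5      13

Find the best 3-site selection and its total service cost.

With exactly 3 open, each work cell uses its cheapest among the chosen.
{A, B, C}: P→B 4, Q→A 3, R→B 2, S→B 6, T→A 7, U→C 5. Service cost 27.
{A, B, D}: service cost 28
{B, C, D}: service cost 30
Among all 4 size-3 choices, {A, B, C} is lowest.

Choose A, B and C; total service cost 27.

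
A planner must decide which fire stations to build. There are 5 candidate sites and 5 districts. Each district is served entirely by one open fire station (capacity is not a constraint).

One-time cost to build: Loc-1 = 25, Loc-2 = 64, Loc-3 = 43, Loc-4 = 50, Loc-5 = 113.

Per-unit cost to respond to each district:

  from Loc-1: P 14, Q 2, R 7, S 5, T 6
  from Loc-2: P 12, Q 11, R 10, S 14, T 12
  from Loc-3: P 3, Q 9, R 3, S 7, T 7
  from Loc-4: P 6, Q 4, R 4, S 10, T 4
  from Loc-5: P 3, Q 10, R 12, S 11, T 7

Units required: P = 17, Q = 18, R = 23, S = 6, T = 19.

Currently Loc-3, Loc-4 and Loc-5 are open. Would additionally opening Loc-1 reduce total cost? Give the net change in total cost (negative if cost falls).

Yes — net change −23 (cost falls by 23).

Current service cost with {Loc-3, Loc-4, Loc-5}: 310.
Adding Loc-1: each district re-picks its cheapest; new service cost 262, saving 48.
Extra fixed cost: 25. Net change = 25 − 48 = -23.
(Totals: 516 → 493.)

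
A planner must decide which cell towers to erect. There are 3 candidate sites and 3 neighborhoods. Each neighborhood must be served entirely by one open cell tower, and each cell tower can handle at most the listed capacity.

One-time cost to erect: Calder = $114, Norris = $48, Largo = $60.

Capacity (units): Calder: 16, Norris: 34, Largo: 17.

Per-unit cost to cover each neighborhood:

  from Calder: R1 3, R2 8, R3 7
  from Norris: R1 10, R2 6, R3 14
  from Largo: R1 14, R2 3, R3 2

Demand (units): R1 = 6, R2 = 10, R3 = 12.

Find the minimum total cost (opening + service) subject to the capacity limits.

Minimum total cost: 252

Open {Norris, Largo}: R1→Norris 10·6=60, R2→Norris 6·10=60, R3→Largo 2·12=24.
Loads: Norris carries 16/34, Largo carries 12/17. Service 144; fixed 108; total 252.
Next best feasible plan costs 296.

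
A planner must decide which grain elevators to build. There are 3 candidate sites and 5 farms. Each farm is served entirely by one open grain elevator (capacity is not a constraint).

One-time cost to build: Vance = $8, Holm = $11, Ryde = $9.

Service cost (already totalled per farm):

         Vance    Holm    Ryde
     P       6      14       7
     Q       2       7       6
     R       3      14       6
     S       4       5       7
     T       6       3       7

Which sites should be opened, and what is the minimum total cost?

For any fixed open set, each farm goes to its cheapest open site; total = fixed + service.
{Vance}: P→Vance 6, Q→Vance 2, R→Vance 3, S→Vance 4, T→Vance 6. Service 21; fixed 8; total 29.
{Vance, Holm}: P→Vance 6, Q→Vance 2, R→Vance 3, S→Vance 4, T→Holm 3. Service 18; fixed 19; total 37.
{Vance, Ryde}: service 21 + fixed 17 = 38
{Vance, Holm, Ryde}: service 18 + fixed 28 = 46
No other subset beats 29.

Open Vance only; minimum total cost 29.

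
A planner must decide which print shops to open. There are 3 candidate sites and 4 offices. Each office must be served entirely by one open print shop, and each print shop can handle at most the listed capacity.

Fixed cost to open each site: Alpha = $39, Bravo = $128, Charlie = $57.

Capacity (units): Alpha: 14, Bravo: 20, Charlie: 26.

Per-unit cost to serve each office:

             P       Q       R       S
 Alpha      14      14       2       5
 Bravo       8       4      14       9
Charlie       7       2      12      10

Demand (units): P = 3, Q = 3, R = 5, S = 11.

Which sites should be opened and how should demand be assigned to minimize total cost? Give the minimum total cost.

Open {Alpha, Charlie}: P→Charlie 7·3=21, Q→Charlie 2·3=6, R→Charlie 12·5=60, S→Alpha 5·11=55.
Loads: Alpha carries 11/14, Charlie carries 11/26. Service 142; fixed 96; total 238.
Next best feasible plan costs 243.

Minimum total cost: 238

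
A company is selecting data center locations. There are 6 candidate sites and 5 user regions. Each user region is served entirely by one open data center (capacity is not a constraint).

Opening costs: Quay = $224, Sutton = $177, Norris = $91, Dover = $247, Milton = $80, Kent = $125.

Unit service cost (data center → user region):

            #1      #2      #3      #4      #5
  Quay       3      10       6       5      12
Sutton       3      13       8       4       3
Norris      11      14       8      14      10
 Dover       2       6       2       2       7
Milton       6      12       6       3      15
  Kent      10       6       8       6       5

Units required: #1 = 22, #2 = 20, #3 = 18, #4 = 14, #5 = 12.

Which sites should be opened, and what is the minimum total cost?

For any fixed open set, each user region goes to its cheapest open site; total = fixed + service.
{Dover}: #1→Dover 2·22=44, #2→Dover 6·20=120, #3→Dover 2·18=36, #4→Dover 2·14=28, #5→Dover 7·12=84. Service 312; fixed 247; total 559.
{Dover, Milton}: service 312 + fixed 327 = 639
{Norris, Dover}: service 312 + fixed 338 = 650
{Quay, Sutton, Norris, Dover, Milton, Kent}: service 264 + fixed 944 = 1208
No other subset beats 559.

Open Dover only; minimum total cost 559.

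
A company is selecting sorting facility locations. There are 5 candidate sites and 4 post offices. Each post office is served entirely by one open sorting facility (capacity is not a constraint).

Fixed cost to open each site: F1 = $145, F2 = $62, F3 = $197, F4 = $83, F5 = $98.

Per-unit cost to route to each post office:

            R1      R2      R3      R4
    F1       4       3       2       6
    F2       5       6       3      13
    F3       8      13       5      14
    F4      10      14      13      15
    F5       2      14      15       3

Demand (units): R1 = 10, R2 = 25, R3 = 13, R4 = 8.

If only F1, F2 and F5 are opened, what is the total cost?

Total cost: 450

Each post office is assigned to its cheapest site among the open ones.
{F1, F2, F5}: R1→F5 2·10=20, R2→F1 3·25=75, R3→F1 2·13=26, R4→F5 3·8=24. Service 145; fixed 305; total 450.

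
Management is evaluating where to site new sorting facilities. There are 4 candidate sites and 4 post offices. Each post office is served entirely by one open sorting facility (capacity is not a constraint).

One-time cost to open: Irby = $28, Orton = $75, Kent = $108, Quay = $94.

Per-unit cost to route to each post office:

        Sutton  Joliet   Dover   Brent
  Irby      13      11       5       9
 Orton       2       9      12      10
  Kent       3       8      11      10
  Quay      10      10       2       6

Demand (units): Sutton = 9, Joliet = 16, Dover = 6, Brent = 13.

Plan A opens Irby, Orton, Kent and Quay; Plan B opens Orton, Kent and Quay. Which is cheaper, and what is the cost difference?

Plan A: {Irby, Orton, Kent, Quay}: Sutton→Orton 2·9=18, Joliet→Kent 8·16=128, Dover→Quay 2·6=12, Brent→Quay 6·13=78. Service 236; fixed 305; total 541.
Plan B: {Orton, Kent, Quay}: Sutton→Orton 2·9=18, Joliet→Kent 8·16=128, Dover→Quay 2·6=12, Brent→Quay 6·13=78. Service 236; fixed 277; total 513.
Difference: |541 − 513| = 28.

Plan B is cheaper by 28.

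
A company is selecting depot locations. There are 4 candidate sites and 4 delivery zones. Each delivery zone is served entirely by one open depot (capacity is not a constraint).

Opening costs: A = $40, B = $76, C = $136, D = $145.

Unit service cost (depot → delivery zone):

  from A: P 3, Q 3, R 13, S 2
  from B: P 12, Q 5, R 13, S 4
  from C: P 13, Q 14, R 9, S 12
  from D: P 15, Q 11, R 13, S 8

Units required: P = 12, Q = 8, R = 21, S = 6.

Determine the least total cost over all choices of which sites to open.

Minimum total cost: 385

For any fixed open set, each delivery zone goes to its cheapest open site; total = fixed + service.
{A}: P→A 3·12=36, Q→A 3·8=24, R→A 13·21=273, S→A 2·6=12. Service 345; fixed 40; total 385.
{A, C}: service 261 + fixed 176 = 437
{A, B}: service 345 + fixed 116 = 461
{A, B, C, D}: service 261 + fixed 397 = 658
No other subset beats 385.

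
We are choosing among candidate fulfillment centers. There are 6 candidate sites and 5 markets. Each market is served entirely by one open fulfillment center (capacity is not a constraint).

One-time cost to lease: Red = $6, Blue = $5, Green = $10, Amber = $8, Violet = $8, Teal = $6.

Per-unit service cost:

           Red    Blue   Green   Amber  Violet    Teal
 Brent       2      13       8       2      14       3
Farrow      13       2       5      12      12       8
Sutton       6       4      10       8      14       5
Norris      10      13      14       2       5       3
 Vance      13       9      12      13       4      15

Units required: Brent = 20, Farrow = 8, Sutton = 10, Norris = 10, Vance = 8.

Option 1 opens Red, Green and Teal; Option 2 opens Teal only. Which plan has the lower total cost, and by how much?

Option 1 is cheaper by 52.

Option 1: {Red, Green, Teal}: Brent→Red 2·20=40, Farrow→Green 5·8=40, Sutton→Teal 5·10=50, Norris→Teal 3·10=30, Vance→Green 12·8=96. Service 256; fixed 22; total 278.
Option 2: {Teal}: Brent→Teal 3·20=60, Farrow→Teal 8·8=64, Sutton→Teal 5·10=50, Norris→Teal 3·10=30, Vance→Teal 15·8=120. Service 324; fixed 6; total 330.
Difference: |278 − 330| = 52.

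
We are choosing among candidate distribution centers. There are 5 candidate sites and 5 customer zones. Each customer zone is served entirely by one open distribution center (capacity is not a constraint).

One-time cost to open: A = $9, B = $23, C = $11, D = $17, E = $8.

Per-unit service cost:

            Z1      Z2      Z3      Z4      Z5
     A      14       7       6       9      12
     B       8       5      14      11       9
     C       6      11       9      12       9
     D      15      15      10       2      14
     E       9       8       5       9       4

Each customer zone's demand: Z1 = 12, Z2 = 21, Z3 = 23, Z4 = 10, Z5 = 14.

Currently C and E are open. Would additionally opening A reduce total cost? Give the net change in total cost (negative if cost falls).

Current service cost with {C, E}: 501.
Adding A: each customer zone re-picks its cheapest; new service cost 480, saving 21.
Extra fixed cost: 9. Net change = 9 − 21 = -12.
(Totals: 520 → 508.)

Yes — net change −12 (cost falls by 12).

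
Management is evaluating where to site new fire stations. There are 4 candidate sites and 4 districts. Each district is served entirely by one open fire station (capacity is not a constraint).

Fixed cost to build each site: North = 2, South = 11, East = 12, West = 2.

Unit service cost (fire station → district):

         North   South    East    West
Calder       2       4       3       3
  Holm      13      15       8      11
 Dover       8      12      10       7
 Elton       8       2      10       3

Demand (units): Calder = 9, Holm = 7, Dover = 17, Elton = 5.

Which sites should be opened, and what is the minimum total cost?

Open North, East and West; minimum total cost 224.

For any fixed open set, each district goes to its cheapest open site; total = fixed + service.
{North, East, West}: Calder→North 2·9=18, Holm→East 8·7=56, Dover→West 7·17=119, Elton→West 3·5=15. Service 208; fixed 16; total 224.
{North, South, East, West}: service 203 + fixed 27 = 230
{East, West}: Calder→East 3·9=27, Holm→East 8·7=56, Dover→West 7·17=119, Elton→West 3·5=15. Service 217; fixed 14; total 231.
{North}: service 285 + fixed 2 = 287
No other subset beats 224.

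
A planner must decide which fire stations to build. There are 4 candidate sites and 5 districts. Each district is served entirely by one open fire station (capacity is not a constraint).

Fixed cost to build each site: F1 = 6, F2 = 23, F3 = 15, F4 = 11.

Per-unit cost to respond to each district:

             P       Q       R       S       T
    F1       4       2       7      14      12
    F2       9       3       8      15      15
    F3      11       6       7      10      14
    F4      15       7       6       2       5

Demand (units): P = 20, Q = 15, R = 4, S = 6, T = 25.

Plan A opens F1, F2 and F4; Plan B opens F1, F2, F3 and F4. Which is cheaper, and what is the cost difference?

Plan A: {F1, F2, F4}: P→F1 4·20=80, Q→F1 2·15=30, R→F4 6·4=24, S→F4 2·6=12, T→F4 5·25=125. Service 271; fixed 40; total 311.
Plan B: {F1, F2, F3, F4}: P→F1 4·20=80, Q→F1 2·15=30, R→F4 6·4=24, S→F4 2·6=12, T→F4 5·25=125. Service 271; fixed 55; total 326.
Difference: |311 − 326| = 15.

Plan A is cheaper by 15.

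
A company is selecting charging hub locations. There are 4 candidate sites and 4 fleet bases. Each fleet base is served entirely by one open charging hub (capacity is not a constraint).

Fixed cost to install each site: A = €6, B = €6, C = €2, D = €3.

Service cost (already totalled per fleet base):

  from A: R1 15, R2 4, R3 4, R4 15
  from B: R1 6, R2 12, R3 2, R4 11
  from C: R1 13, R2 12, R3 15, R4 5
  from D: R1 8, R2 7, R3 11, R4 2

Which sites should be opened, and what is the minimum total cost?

For any fixed open set, each fleet base goes to its cheapest open site; total = fixed + service.
{B, D}: R1→B 6, R2→D 7, R3→B 2, R4→D 2. Service 17; fixed 9; total 26.
{A, D}: service 18 + fixed 9 = 27
{B, C, D}: service 17 + fixed 11 = 28
{A, B, C, D}: R1→B 6, R2→A 4, R3→B 2, R4→D 2. Service 14; fixed 17; total 31.
No other subset beats 26.

Open B and D; minimum total cost 26.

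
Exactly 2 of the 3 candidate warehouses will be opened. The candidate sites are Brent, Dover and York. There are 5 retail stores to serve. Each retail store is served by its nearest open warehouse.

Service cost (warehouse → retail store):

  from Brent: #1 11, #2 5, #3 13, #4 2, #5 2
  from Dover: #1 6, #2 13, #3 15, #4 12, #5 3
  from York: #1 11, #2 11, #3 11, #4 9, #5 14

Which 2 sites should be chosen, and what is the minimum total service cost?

Choose Brent and Dover; total service cost 28.

With exactly 2 open, each retail store uses its cheapest among the chosen.
{Brent, Dover}: #1→Dover 6, #2→Brent 5, #3→Brent 13, #4→Brent 2, #5→Brent 2. Service cost 28.
{Brent, York}: service cost 31
{Dover, York}: service cost 40
Among all 3 size-2 choices, {Brent, Dover} is lowest.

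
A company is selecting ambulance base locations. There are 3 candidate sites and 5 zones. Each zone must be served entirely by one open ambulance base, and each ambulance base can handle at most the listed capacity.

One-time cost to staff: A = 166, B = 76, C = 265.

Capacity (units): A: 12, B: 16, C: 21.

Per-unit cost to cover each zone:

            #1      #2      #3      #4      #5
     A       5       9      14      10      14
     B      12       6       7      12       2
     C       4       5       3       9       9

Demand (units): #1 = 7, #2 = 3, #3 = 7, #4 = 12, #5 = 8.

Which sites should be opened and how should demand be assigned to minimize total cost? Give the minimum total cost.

Open {A, B, C}: #1→A 5·7=35, #2→B 6·3=18, #3→C 3·7=21, #4→C 9·12=108, #5→B 2·8=16.
Loads: A carries 7/12, B carries 11/16, C carries 19/21. Service 198; fixed 507; total 705.
Next best feasible plan costs 707.

Minimum total cost: 705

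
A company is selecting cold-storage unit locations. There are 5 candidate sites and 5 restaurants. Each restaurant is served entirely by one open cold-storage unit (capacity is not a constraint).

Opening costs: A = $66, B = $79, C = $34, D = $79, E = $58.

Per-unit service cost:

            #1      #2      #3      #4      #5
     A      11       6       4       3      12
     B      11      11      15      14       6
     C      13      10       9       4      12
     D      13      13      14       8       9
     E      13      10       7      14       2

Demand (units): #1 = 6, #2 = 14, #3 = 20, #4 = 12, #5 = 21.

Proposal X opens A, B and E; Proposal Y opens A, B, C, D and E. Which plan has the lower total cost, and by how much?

Proposal X: {A, B, E}: #1→A 11·6=66, #2→A 6·14=84, #3→A 4·20=80, #4→A 3·12=36, #5→E 2·21=42. Service 308; fixed 203; total 511.
Proposal Y: {A, B, C, D, E}: #1→A 11·6=66, #2→A 6·14=84, #3→A 4·20=80, #4→A 3·12=36, #5→E 2·21=42. Service 308; fixed 316; total 624.
Difference: |511 − 624| = 113.

Proposal X is cheaper by 113.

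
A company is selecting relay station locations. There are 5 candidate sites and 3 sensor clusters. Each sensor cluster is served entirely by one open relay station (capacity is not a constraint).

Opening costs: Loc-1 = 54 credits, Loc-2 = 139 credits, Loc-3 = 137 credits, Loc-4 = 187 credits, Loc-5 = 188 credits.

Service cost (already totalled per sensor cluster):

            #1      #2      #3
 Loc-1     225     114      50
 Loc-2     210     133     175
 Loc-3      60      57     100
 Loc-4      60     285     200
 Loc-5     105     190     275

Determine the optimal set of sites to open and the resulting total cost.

Open Loc-3 only; minimum total cost 354.

For any fixed open set, each sensor cluster goes to its cheapest open site; total = fixed + service.
{Loc-3}: #1→Loc-3 60, #2→Loc-3 57, #3→Loc-3 100. Service 217; fixed 137; total 354.
{Loc-1, Loc-3}: service 167 + fixed 191 = 358
{Loc-1}: service 389 + fixed 54 = 443
{Loc-1, Loc-2, Loc-3, Loc-4, Loc-5}: service 167 + fixed 705 = 872
No other subset beats 354.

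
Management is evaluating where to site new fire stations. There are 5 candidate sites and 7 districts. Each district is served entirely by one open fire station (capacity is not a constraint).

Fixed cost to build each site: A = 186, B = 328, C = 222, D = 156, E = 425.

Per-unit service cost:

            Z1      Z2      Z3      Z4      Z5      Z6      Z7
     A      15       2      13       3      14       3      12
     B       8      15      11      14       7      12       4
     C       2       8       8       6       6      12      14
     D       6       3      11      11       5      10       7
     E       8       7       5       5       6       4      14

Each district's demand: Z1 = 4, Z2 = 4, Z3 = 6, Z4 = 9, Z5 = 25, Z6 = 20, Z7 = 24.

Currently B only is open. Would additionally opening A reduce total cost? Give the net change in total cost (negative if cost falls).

Current service cost with {B}: 795.
Adding A: each district re-picks its cheapest; new service cost 464, saving 331.
Extra fixed cost: 186. Net change = 186 − 331 = -145.
(Totals: 1123 → 978.)

Yes — net change −145 (cost falls by 145).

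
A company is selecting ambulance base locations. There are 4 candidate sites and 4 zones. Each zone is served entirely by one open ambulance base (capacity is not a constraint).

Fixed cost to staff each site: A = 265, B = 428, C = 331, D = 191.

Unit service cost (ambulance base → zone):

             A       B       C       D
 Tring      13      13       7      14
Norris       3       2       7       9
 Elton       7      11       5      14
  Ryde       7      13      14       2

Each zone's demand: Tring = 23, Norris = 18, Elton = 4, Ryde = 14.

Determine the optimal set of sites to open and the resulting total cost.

Open A only; minimum total cost 744.

For any fixed open set, each zone goes to its cheapest open site; total = fixed + service.
{A}: Tring→A 13·23=299, Norris→A 3·18=54, Elton→A 7·4=28, Ryde→A 7·14=98. Service 479; fixed 265; total 744.
{D}: Tring→D 14·23=322, Norris→D 9·18=162, Elton→D 14·4=56, Ryde→D 2·14=28. Service 568; fixed 191; total 759.
{C}: Tring→C 7·23=161, Norris→C 7·18=126, Elton→C 5·4=20, Ryde→C 14·14=196. Service 503; fixed 331; total 834.
{A, B, C, D}: service 245 + fixed 1215 = 1460
No other subset beats 744.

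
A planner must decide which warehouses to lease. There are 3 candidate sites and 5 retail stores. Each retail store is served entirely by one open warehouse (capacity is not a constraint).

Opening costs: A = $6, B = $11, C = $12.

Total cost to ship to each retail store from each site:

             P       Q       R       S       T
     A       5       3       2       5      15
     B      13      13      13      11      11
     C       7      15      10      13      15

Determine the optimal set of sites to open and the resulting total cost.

For any fixed open set, each retail store goes to its cheapest open site; total = fixed + service.
{A}: P→A 5, Q→A 3, R→A 2, S→A 5, T→A 15. Service 30; fixed 6; total 36.
{A, B}: P→A 5, Q→A 3, R→A 2, S→A 5, T→B 11. Service 26; fixed 17; total 43.
{A, C}: P→A 5, Q→A 3, R→A 2, S→A 5, T→A 15. Service 30; fixed 18; total 48.
{A, B, C}: service 26 + fixed 29 = 55
No other subset beats 36.

Open A only; minimum total cost 36.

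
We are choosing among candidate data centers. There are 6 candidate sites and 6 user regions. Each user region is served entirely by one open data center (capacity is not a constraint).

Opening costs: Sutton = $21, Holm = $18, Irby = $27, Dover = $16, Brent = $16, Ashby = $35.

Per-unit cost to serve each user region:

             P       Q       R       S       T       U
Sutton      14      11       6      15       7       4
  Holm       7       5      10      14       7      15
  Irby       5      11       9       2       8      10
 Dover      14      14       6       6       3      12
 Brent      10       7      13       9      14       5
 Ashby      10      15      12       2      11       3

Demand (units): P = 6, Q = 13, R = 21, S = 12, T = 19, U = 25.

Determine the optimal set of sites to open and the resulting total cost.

For any fixed open set, each user region goes to its cheapest open site; total = fixed + service.
{Holm, Dover, Ashby}: P→Holm 7·6=42, Q→Holm 5·13=65, R→Dover 6·21=126, S→Ashby 2·12=24, T→Dover 3·19=57, U→Ashby 3·25=75. Service 389; fixed 69; total 458.
{Holm, Irby, Dover, Ashby}: service 377 + fixed 96 = 473
{Holm, Dover, Brent, Ashby}: service 389 + fixed 85 = 474
{Sutton, Holm, Irby, Dover, Brent, Ashby}: P→Irby 5·6=30, Q→Holm 5·13=65, R→Sutton 6·21=126, S→Irby 2·12=24, T→Dover 3·19=57, U→Ashby 3·25=75. Service 377; fixed 133; total 510.
No other subset beats 458.

Open Holm, Dover and Ashby; minimum total cost 458.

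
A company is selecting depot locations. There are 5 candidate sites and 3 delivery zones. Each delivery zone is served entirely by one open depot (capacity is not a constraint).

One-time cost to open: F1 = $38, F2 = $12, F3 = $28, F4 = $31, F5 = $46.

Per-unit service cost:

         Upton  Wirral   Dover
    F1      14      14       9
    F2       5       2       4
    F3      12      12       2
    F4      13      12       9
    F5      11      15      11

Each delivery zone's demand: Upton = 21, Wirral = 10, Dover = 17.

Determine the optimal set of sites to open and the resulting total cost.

For any fixed open set, each delivery zone goes to its cheapest open site; total = fixed + service.
{F2, F3}: Upton→F2 5·21=105, Wirral→F2 2·10=20, Dover→F3 2·17=34. Service 159; fixed 40; total 199.
{F2}: service 193 + fixed 12 = 205
{F2, F3, F4}: service 159 + fixed 71 = 230
{F1, F2, F3, F4, F5}: service 159 + fixed 155 = 314
No other subset beats 199.

Open F2 and F3; minimum total cost 199.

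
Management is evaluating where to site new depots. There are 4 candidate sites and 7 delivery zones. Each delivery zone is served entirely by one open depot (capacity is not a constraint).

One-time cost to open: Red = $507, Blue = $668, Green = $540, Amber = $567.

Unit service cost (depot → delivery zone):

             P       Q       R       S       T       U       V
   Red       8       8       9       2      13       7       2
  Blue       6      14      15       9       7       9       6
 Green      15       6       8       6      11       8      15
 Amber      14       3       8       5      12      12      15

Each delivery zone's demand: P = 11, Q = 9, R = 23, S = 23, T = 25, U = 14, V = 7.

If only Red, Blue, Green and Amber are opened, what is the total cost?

Each delivery zone is assigned to its cheapest site among the open ones.
{Red, Blue, Green, Amber}: P→Blue 6·11=66, Q→Amber 3·9=27, R→Green 8·23=184, S→Red 2·23=46, T→Blue 7·25=175, U→Red 7·14=98, V→Red 2·7=14. Service 610; fixed 2282; total 2892.

Total cost: 2892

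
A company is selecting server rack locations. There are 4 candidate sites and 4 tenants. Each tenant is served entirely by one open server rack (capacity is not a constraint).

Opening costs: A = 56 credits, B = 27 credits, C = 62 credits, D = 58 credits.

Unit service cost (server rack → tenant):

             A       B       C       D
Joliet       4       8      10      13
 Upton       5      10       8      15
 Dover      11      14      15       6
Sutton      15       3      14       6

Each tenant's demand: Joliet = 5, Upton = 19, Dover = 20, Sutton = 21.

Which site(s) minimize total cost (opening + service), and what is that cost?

Open A, B and D; minimum total cost 439.

For any fixed open set, each tenant goes to its cheapest open site; total = fixed + service.
{A, B, D}: Joliet→A 4·5=20, Upton→A 5·19=95, Dover→D 6·20=120, Sutton→B 3·21=63. Service 298; fixed 141; total 439.
{A, D}: Joliet→A 4·5=20, Upton→A 5·19=95, Dover→D 6·20=120, Sutton→D 6·21=126. Service 361; fixed 114; total 475.
{A, B}: Joliet→A 4·5=20, Upton→A 5·19=95, Dover→A 11·20=220, Sutton→B 3·21=63. Service 398; fixed 83; total 481.
{A, B, C, D}: service 298 + fixed 203 = 501
No other subset beats 439.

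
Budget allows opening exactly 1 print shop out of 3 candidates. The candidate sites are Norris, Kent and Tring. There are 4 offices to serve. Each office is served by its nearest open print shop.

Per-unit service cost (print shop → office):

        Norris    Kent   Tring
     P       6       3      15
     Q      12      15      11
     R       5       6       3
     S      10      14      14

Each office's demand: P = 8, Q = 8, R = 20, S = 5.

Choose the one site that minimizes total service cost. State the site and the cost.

With exactly 1 open, each office uses its cheapest among the chosen.
{Norris}: P→Norris 6·8=48, Q→Norris 12·8=96, R→Norris 5·20=100, S→Norris 10·5=50. Service cost 294.
{Kent}: service cost 334
{Tring}: service cost 338
Among all 3 size-1 choices, {Norris} is lowest.

Choose Norris only; total service cost 294.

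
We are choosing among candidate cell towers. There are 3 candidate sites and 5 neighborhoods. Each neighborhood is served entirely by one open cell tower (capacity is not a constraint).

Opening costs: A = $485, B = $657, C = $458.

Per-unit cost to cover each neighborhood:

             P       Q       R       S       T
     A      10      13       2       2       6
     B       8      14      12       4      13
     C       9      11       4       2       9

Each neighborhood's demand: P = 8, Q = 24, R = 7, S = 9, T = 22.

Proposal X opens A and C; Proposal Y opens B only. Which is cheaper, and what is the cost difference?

Proposal X: {A, C}: P→C 9·8=72, Q→C 11·24=264, R→A 2·7=14, S→A 2·9=18, T→A 6·22=132. Service 500; fixed 943; total 1443.
Proposal Y: {B}: P→B 8·8=64, Q→B 14·24=336, R→B 12·7=84, S→B 4·9=36, T→B 13·22=286. Service 806; fixed 657; total 1463.
Difference: |1443 − 1463| = 20.

Proposal X is cheaper by 20.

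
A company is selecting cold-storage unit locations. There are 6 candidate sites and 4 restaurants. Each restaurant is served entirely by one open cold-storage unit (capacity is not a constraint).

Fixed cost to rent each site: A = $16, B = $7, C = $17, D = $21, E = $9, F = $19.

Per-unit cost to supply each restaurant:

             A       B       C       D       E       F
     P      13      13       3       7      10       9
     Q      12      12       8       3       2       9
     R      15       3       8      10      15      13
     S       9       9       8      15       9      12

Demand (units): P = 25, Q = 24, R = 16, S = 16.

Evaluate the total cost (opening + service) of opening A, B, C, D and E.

Total cost: 369

Each restaurant is assigned to its cheapest site among the open ones.
{A, B, C, D, E}: P→C 3·25=75, Q→E 2·24=48, R→B 3·16=48, S→C 8·16=128. Service 299; fixed 70; total 369.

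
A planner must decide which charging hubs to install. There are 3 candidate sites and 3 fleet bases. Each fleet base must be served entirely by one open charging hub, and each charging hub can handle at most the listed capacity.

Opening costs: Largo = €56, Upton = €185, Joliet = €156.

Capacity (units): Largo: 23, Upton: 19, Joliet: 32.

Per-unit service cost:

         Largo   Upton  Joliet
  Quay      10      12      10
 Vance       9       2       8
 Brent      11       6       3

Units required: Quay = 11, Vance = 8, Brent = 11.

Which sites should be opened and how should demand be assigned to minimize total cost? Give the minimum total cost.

Minimum total cost: 363

Open {Joliet}: Quay→Joliet 10·11=110, Vance→Joliet 8·8=64, Brent→Joliet 3·11=33.
Loads: Joliet carries 30/32. Service 207; fixed 156; total 363.
Next best feasible plan costs 419.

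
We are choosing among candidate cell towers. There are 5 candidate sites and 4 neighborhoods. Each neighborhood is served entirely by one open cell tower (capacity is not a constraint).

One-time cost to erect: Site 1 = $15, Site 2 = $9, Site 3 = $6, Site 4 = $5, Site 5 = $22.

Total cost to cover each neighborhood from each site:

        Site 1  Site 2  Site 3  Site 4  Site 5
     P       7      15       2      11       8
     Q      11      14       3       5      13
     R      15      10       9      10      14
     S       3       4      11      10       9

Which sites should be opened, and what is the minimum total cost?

Open Site 3 only; minimum total cost 31.

For any fixed open set, each neighborhood goes to its cheapest open site; total = fixed + service.
{Site 3}: P→Site 3 2, Q→Site 3 3, R→Site 3 9, S→Site 3 11. Service 25; fixed 6; total 31.
{Site 2, Site 3}: service 18 + fixed 15 = 33
{Site 3, Site 4}: service 24 + fixed 11 = 35
{Site 1, Site 2, Site 3, Site 4, Site 5}: service 17 + fixed 57 = 74
No other subset beats 31.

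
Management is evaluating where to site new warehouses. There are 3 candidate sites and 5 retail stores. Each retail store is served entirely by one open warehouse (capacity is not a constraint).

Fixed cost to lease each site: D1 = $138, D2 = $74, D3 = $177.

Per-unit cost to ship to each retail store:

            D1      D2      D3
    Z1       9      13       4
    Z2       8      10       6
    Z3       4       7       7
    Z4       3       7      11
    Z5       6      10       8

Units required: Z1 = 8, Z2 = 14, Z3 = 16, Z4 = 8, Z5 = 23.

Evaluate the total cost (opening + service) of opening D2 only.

Total cost: 716

Each retail store is assigned to its cheapest site among the open ones.
{D2}: Z1→D2 13·8=104, Z2→D2 10·14=140, Z3→D2 7·16=112, Z4→D2 7·8=56, Z5→D2 10·23=230. Service 642; fixed 74; total 716.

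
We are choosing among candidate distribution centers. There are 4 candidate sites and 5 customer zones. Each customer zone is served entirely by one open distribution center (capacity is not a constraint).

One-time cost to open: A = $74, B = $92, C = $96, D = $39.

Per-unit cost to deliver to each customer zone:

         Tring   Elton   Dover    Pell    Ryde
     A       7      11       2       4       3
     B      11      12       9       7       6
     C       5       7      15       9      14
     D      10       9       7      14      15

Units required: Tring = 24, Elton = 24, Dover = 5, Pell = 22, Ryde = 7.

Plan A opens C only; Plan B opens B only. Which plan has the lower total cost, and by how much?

Plan A is cheaper by 130.

Plan A: {C}: Tring→C 5·24=120, Elton→C 7·24=168, Dover→C 15·5=75, Pell→C 9·22=198, Ryde→C 14·7=98. Service 659; fixed 96; total 755.
Plan B: {B}: Tring→B 11·24=264, Elton→B 12·24=288, Dover→B 9·5=45, Pell→B 7·22=154, Ryde→B 6·7=42. Service 793; fixed 92; total 885.
Difference: |755 − 885| = 130.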